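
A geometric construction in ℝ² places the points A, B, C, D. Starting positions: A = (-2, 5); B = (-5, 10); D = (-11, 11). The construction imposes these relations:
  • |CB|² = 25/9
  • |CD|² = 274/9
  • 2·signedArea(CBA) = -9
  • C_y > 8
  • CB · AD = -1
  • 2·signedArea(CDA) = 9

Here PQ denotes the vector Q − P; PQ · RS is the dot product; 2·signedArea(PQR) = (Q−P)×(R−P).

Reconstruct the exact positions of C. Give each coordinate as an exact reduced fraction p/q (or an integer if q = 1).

C = (-6, 26/3)

1. C_x = -6  [2·signedArea(CDA) = 9 ∩ 2·signedArea(CBA) = -9]
2. C_y = 26/3  [2·signedArea(CDA) = 9 ∩ 2·signedArea(CBA) = -9]
   → C = (-6, 26/3)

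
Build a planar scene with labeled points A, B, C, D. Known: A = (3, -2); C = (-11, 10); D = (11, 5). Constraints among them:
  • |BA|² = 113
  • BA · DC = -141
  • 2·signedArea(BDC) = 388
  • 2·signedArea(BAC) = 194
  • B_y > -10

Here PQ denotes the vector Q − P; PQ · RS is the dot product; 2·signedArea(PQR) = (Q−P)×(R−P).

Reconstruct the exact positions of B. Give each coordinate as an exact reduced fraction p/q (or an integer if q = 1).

1. B_x = -5  [2·signedArea(BAC) = 194 ∩ BA · DC = -141]
2. B_y = -9  [2·signedArea(BAC) = 194 ∩ BA · DC = -141]
   → B = (-5, -9)

B = (-5, -9)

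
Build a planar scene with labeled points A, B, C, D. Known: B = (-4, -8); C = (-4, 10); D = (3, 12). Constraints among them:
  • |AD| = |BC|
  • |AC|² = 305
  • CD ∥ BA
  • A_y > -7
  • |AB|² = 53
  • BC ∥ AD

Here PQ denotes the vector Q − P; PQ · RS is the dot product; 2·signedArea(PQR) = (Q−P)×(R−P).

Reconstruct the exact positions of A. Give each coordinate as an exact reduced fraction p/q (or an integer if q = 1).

A = (3, -6)

1. A_x = 3  [BC ∥ AD ∩ CD ∥ BA]
2. A_y = -6  [BC ∥ AD ∩ CD ∥ BA]
   → A = (3, -6)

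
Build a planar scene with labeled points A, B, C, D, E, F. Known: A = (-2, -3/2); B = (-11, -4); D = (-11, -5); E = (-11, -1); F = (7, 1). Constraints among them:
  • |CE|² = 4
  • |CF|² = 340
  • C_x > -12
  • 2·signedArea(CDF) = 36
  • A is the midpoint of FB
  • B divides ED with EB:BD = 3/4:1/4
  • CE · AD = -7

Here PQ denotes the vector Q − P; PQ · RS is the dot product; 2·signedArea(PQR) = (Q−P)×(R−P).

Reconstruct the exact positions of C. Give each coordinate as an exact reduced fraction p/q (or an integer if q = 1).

C = (-11, -3)

1. C_x = -11  [CE · AD = -7 ∩ 2·signedArea(CDF) = 36]
2. C_y = -3  [CE · AD = -7 ∩ 2·signedArea(CDF) = 36]
   → C = (-11, -3)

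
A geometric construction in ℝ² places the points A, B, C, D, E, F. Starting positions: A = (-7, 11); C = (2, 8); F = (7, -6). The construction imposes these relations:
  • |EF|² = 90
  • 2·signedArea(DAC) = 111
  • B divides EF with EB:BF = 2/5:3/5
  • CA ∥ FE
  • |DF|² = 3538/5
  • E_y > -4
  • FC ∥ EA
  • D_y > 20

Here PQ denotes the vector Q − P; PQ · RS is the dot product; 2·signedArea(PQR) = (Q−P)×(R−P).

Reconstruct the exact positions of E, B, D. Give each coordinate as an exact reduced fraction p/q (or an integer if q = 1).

B = (8/5, -21/5)
D = (12/5, 101/5)
E = (-2, -3)

1. E_x = -2  [FC ∥ EA ∩ CA ∥ FE]
2. E_y = -3  [FC ∥ EA ∩ CA ∥ FE]
   → E = (-2, -3)
3. B_x = 8/5  [B divides EF with EB:BF = 2/5:3/5]
4. B_y = -21/5  [B divides EF with EB:BF = 2/5:3/5]
   → B = (8/5, -21/5)
5. D_x = 12/5  [line 3·x + 9·y + -189 = 0 ∩ |DF|² = 3538/5]
6. D_y = 101/5  [line 3·x + 9·y + -189 = 0 ∩ |DF|² = 3538/5]
   → D = (12/5, 101/5)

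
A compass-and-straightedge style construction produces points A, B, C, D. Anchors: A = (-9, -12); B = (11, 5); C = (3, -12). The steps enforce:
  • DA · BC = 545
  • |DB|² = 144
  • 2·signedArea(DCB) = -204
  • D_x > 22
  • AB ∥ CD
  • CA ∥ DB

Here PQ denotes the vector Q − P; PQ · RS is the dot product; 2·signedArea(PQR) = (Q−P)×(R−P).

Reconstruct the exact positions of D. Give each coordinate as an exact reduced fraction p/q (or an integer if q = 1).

D = (23, 5)

1. D_x = 23  [CA ∥ DB ∩ AB ∥ CD]
2. D_y = 5  [CA ∥ DB ∩ AB ∥ CD]
   → D = (23, 5)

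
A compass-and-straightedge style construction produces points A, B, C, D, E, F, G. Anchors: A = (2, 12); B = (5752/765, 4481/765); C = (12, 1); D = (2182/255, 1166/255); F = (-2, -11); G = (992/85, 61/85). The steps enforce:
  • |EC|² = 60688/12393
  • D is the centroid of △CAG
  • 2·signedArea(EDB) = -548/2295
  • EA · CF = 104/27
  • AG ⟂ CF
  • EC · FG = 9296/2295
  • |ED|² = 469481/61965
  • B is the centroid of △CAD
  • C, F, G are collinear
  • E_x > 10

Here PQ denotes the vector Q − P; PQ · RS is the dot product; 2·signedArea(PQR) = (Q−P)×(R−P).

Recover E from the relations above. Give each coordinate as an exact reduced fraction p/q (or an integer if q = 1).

1. E_x = 4772/459  [EC · FG = 9296/2295 ∩ 2·signedArea(EDB) = -548/2295]
2. E_y = 1159/459  [EC · FG = 9296/2295 ∩ 2·signedArea(EDB) = -548/2295]
   → E = (4772/459, 1159/459)

E = (4772/459, 1159/459)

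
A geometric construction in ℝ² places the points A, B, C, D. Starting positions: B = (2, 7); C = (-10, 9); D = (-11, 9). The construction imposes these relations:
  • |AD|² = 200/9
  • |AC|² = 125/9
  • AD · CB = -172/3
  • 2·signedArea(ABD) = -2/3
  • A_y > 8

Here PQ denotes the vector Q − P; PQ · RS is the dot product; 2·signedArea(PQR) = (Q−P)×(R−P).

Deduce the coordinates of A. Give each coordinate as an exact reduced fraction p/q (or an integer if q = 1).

1. A_x = -19/3  [2·signedArea(ABD) = -2/3 ∩ AD · CB = -172/3]
2. A_y = 25/3  [2·signedArea(ABD) = -2/3 ∩ AD · CB = -172/3]
   → A = (-19/3, 25/3)

A = (-19/3, 25/3)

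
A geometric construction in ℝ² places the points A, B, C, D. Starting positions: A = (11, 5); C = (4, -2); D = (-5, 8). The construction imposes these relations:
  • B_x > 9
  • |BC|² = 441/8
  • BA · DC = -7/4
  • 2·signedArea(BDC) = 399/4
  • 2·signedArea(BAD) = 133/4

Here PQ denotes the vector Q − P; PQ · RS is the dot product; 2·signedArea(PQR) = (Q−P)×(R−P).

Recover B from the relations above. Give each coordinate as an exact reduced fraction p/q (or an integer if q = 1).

B = (37/4, 13/4)

1. B_x = 37/4  [2·signedArea(BDC) = 399/4 ∩ 2·signedArea(BAD) = 133/4]
2. B_y = 13/4  [2·signedArea(BDC) = 399/4 ∩ 2·signedArea(BAD) = 133/4]
   → B = (37/4, 13/4)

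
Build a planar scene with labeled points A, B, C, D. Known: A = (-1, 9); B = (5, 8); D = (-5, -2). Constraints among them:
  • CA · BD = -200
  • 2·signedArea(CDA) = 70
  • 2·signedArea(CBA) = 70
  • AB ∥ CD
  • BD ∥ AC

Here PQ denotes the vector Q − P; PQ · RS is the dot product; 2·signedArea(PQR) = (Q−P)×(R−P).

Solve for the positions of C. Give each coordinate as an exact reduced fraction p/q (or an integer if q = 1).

1. C_x = -11  [AB ∥ CD ∩ BD ∥ AC]
2. C_y = -1  [AB ∥ CD ∩ BD ∥ AC]
   → C = (-11, -1)

C = (-11, -1)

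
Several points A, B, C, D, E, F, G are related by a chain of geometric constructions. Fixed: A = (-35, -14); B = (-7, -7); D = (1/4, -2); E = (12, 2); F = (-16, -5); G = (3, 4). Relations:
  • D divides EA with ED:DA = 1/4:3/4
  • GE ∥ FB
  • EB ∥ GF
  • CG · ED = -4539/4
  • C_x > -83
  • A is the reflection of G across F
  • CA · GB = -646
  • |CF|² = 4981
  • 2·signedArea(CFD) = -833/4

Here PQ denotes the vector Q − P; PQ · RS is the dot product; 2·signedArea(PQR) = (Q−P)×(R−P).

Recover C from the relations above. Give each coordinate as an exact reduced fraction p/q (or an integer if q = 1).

C = (-82, -30)

1. C_x = -82  [CG · ED = -4539/4 ∩ CA · GB = -646]
2. C_y = -30  [CG · ED = -4539/4 ∩ CA · GB = -646]
   → C = (-82, -30)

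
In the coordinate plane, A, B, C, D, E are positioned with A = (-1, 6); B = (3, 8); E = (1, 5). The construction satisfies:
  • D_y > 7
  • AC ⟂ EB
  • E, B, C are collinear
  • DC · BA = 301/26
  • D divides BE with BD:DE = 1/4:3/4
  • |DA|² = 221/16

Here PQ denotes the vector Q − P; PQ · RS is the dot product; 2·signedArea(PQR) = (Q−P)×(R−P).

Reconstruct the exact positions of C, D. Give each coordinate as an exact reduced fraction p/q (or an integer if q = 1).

C = (11/13, 62/13)
D = (5/2, 29/4)

1. C_x = 11/13  [E, B, C are collinear ∩ AC ⟂ EB]
2. C_y = 62/13  [E, B, C are collinear ∩ AC ⟂ EB]
   → C = (11/13, 62/13)
3. D_x = 5/2  [D divides BE with BD:DE = 1/4:3/4]
4. D_y = 29/4  [D divides BE with BD:DE = 1/4:3/4]
   → D = (5/2, 29/4)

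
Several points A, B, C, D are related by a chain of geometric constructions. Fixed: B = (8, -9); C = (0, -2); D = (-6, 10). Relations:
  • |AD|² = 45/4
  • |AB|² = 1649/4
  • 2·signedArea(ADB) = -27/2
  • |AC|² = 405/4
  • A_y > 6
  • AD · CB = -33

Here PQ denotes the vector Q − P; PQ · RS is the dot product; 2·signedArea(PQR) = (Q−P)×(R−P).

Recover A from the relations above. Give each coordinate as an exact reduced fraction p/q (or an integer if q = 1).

1. A_x = -9/2  [AD · CB = -33 ∩ 2·signedArea(ADB) = -27/2]
2. A_y = 7  [AD · CB = -33 ∩ 2·signedArea(ADB) = -27/2]
   → A = (-9/2, 7)

A = (-9/2, 7)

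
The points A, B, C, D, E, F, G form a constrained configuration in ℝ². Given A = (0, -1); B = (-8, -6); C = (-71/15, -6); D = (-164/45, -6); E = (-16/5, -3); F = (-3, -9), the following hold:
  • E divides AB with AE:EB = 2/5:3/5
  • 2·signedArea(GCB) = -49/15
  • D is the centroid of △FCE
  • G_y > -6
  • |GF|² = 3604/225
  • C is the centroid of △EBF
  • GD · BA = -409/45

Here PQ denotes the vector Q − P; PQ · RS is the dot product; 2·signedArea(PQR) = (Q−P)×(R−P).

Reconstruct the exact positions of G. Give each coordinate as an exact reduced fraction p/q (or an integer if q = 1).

1. G_x = -47/15  [2·signedArea(GCB) = -49/15 ∩ GD · BA = -409/45]
2. G_y = -5  [2·signedArea(GCB) = -49/15 ∩ GD · BA = -409/45]
   → G = (-47/15, -5)

G = (-47/15, -5)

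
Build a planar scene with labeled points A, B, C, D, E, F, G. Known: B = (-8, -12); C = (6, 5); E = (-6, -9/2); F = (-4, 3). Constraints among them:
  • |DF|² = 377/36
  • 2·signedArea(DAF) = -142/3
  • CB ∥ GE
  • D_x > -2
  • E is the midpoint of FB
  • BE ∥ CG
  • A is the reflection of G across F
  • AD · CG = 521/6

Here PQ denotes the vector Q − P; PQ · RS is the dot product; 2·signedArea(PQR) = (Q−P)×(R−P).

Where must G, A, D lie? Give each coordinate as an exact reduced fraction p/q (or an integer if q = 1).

1. G_x = 8  [CB ∥ GE ∩ BE ∥ CG]
2. G_y = 25/2  [CB ∥ GE ∩ BE ∥ CG]
   → G = (8, 25/2)
3. A_x = -16  [A is the reflection of G across F]
4. A_y = -13/2  [A is the reflection of G across F]
   → A = (-16, -13/2)
5. D_x = -4/3  [2·signedArea(DAF) = -142/3 ∩ AD · CG = 521/6]
6. D_y = 7/6  [2·signedArea(DAF) = -142/3 ∩ AD · CG = 521/6]
   → D = (-4/3, 7/6)

A = (-16, -13/2)
D = (-4/3, 7/6)
G = (8, 25/2)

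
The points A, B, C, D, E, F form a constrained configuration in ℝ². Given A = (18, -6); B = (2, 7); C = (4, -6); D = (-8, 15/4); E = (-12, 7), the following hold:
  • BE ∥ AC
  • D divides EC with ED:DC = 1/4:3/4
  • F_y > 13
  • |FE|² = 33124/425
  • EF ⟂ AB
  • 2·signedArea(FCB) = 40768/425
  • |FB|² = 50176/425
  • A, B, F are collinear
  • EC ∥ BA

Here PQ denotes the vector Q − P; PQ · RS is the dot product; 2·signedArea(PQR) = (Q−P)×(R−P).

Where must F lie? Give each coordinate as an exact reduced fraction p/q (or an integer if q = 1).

1. F_x = -2734/425  [A, B, F are collinear ∩ EF ⟂ AB]
2. F_y = 5887/425  [A, B, F are collinear ∩ EF ⟂ AB]
   → F = (-2734/425, 5887/425)

F = (-2734/425, 5887/425)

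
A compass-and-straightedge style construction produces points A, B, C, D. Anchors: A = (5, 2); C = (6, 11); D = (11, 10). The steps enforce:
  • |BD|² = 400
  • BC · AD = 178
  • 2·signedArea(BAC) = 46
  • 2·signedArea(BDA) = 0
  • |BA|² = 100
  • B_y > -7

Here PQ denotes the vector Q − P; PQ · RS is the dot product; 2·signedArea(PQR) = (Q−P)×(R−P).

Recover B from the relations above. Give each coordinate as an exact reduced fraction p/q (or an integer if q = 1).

B = (-1, -6)

1. B_x = -1  [2·signedArea(BDA) = 0 ∩ BC · AD = 178]
2. B_y = -6  [2·signedArea(BDA) = 0 ∩ BC · AD = 178]
   → B = (-1, -6)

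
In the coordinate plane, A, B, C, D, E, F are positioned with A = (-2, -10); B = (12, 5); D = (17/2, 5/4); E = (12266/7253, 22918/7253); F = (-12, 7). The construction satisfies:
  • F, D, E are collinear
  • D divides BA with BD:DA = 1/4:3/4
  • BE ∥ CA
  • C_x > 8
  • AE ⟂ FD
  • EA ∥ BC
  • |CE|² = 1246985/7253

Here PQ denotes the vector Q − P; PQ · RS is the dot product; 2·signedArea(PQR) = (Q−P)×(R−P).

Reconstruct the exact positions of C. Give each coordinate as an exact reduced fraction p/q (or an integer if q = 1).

C = (60264/7253, -59183/7253)

1. C_x = 60264/7253  [BE ∥ CA ∩ EA ∥ BC]
2. C_y = -59183/7253  [BE ∥ CA ∩ EA ∥ BC]
   → C = (60264/7253, -59183/7253)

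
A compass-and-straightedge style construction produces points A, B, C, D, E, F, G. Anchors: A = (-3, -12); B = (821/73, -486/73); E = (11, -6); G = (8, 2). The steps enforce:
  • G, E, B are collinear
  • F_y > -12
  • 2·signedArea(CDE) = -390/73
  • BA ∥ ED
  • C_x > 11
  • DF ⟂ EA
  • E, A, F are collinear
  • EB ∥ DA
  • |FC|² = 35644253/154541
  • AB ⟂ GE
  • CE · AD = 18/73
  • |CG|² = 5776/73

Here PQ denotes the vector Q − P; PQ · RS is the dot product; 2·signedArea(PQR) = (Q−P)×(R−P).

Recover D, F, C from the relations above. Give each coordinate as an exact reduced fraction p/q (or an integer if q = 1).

C = (812/73, -462/73)
D = (-237/73, -828/73)
F = (-6288/2117, -25377/2117)

1. D_x = -237/73  [EB ∥ DA ∩ BA ∥ ED]
2. D_y = -828/73  [EB ∥ DA ∩ BA ∥ ED]
   → D = (-237/73, -828/73)
3. F_x = -6288/2117  [E, A, F are collinear ∩ DF ⟂ EA]
4. F_y = -25377/2117  [E, A, F are collinear ∩ DF ⟂ EA]
   → F = (-6288/2117, -25377/2117)
5. C_x = 812/73  [line 18/73·x + -48/73·y + -504/73 = 0 ∩ |CG|² = 5776/73]
6. C_y = -462/73  [line 18/73·x + -48/73·y + -504/73 = 0 ∩ |CG|² = 5776/73]
   → C = (812/73, -462/73)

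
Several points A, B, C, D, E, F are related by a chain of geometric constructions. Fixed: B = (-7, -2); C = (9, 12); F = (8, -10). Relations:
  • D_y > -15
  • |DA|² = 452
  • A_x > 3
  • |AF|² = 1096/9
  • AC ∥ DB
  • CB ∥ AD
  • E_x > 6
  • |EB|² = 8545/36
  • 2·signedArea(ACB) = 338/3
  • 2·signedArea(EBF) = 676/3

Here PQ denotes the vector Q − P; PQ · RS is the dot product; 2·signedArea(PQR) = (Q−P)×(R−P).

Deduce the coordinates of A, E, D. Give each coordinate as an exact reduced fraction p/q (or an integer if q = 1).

1. A_x = 10/3  [line 14·x + -16·y + -140/3 = 0 ∩ |AF|² = 1096/9]
2. A_y = 0  [line 14·x + -16·y + -140/3 = 0 ∩ |AF|² = 1096/9]
   → A = (10/3, 0)
3. E_x = 37/6  [line 8·x + 15·y + -418/3 = 0 ∩ |EB|² = 8545/36]
4. E_y = 6  [line 8·x + 15·y + -418/3 = 0 ∩ |EB|² = 8545/36]
   → E = (37/6, 6)
5. D_x = -38/3  [AC ∥ DB ∩ CB ∥ AD]
6. D_y = -14  [AC ∥ DB ∩ CB ∥ AD]
   → D = (-38/3, -14)

A = (10/3, 0)
D = (-38/3, -14)
E = (37/6, 6)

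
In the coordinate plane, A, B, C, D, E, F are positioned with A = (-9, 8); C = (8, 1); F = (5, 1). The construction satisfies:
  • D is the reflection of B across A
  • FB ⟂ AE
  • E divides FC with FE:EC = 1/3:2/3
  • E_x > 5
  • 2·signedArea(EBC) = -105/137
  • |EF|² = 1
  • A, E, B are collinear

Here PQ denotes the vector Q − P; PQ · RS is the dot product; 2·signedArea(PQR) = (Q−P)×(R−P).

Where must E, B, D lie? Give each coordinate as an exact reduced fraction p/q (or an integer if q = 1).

B = (1419/274, 379/274)
D = (-6351/274, 4005/274)
E = (6, 1)

1. E_x = 6  [E divides FC with FE:EC = 1/3:2/3]
2. E_y = 1  [E divides FC with FE:EC = 1/3:2/3]
   → E = (6, 1)
3. B_x = 1419/274  [A, E, B are collinear ∩ FB ⟂ AE]
4. B_y = 379/274  [A, E, B are collinear ∩ FB ⟂ AE]
   → B = (1419/274, 379/274)
5. D_x = -6351/274  [D is the reflection of B across A]
6. D_y = 4005/274  [D is the reflection of B across A]
   → D = (-6351/274, 4005/274)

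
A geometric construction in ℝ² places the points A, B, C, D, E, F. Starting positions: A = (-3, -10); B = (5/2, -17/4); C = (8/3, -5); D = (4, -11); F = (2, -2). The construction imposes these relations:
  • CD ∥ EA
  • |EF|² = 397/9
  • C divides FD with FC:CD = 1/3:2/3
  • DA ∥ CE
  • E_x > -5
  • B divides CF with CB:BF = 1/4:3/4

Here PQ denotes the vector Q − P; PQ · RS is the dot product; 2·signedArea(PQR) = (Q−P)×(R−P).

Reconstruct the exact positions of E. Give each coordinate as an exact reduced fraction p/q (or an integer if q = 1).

1. E_x = -13/3  [CD ∥ EA ∩ DA ∥ CE]
2. E_y = -4  [CD ∥ EA ∩ DA ∥ CE]
   → E = (-13/3, -4)

E = (-13/3, -4)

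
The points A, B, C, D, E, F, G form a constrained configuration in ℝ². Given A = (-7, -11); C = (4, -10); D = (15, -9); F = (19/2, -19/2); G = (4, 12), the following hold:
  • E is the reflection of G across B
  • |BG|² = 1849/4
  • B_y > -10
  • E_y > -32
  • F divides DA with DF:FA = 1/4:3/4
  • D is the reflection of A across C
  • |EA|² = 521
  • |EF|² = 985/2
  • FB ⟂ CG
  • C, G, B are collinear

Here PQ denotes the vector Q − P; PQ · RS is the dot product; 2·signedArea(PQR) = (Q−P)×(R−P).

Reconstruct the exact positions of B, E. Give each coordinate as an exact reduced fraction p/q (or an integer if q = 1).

B = (4, -19/2)
E = (4, -31)

1. B_x = 4  [C, G, B are collinear ∩ FB ⟂ CG]
2. B_y = -19/2  [C, G, B are collinear ∩ FB ⟂ CG]
   → B = (4, -19/2)
3. E_x = 4  [E is the reflection of G across B]
4. E_y = -31  [E is the reflection of G across B]
   → E = (4, -31)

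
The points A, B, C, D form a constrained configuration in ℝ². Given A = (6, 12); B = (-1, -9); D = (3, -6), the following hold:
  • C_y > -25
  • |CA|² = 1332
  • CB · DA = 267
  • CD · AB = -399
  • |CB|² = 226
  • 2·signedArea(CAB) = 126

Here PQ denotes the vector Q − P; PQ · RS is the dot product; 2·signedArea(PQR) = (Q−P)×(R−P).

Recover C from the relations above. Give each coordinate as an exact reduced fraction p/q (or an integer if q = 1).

1. C_x = 0  [CD · AB = -399 ∩ 2·signedArea(CAB) = 126]
2. C_y = -24  [CD · AB = -399 ∩ 2·signedArea(CAB) = 126]
   → C = (0, -24)

C = (0, -24)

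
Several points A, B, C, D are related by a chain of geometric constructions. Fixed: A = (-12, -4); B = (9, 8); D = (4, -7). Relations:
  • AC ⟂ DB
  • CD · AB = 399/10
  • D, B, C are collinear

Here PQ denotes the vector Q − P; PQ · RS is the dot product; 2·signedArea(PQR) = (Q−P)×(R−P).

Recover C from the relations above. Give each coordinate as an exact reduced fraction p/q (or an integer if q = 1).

1. C_x = 33/10  [D, B, C are collinear ∩ AC ⟂ DB]
2. C_y = -91/10  [D, B, C are collinear ∩ AC ⟂ DB]
   → C = (33/10, -91/10)

C = (33/10, -91/10)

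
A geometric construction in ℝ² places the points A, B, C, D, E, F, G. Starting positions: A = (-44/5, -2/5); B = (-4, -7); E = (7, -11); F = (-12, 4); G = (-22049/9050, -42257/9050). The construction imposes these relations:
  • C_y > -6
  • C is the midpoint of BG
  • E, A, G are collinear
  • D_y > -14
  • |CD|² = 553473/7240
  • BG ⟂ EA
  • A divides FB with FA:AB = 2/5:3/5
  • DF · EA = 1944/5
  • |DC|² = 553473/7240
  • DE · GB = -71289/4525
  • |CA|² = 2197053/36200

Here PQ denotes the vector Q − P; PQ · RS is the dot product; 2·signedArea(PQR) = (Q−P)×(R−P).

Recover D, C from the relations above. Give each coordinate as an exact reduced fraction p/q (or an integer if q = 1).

1. D_x = 4/5  [DE · GB = -71289/4525 ∩ DF · EA = 1944/5]
2. D_y = -68/5  [DE · GB = -71289/4525 ∩ DF · EA = 1944/5]
   → D = (4/5, -68/5)
3. C_x = -58249/18100  [C is the midpoint of BG]
4. C_y = -105607/18100  [C is the midpoint of BG]
   → C = (-58249/18100, -105607/18100)

C = (-58249/18100, -105607/18100)
D = (4/5, -68/5)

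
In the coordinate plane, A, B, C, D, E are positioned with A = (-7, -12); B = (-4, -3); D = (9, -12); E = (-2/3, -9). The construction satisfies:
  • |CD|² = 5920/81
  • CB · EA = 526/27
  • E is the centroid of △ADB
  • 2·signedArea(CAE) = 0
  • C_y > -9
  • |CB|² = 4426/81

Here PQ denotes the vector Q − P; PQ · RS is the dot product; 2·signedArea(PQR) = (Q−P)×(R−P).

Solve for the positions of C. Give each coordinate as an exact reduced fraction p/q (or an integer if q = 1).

C = (13/9, -8)

1. C_x = 13/9  [2·signedArea(CAE) = 0 ∩ CB · EA = 526/27]
2. C_y = -8  [2·signedArea(CAE) = 0 ∩ CB · EA = 526/27]
   → C = (13/9, -8)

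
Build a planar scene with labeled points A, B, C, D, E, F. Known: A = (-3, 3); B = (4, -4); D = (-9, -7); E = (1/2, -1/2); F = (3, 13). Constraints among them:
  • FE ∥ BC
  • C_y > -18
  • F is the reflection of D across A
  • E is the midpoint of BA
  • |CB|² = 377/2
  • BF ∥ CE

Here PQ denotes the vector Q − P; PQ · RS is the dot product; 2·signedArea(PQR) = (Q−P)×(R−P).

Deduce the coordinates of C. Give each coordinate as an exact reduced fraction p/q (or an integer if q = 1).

C = (3/2, -35/2)

1. C_x = 3/2  [BF ∥ CE ∩ FE ∥ BC]
2. C_y = -35/2  [BF ∥ CE ∩ FE ∥ BC]
   → C = (3/2, -35/2)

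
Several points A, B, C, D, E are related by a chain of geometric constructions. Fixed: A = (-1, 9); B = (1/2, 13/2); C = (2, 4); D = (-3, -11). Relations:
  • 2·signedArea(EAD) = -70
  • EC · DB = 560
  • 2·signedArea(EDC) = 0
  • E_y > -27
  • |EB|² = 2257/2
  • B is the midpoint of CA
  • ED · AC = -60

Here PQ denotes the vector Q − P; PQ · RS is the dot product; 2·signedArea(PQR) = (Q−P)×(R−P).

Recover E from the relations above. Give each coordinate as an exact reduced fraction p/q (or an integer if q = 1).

1. E_x = -8  [2·signedArea(EDC) = 0 ∩ EC · DB = 560]
2. E_y = -26  [2·signedArea(EDC) = 0 ∩ EC · DB = 560]
   → E = (-8, -26)

E = (-8, -26)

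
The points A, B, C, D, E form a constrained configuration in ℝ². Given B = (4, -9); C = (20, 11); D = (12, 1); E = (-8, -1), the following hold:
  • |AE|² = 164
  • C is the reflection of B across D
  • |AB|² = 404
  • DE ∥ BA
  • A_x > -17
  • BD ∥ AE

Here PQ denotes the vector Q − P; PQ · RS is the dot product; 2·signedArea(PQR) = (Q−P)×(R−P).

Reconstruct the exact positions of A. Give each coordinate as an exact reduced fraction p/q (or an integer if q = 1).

1. A_x = -16  [BD ∥ AE ∩ DE ∥ BA]
2. A_y = -11  [BD ∥ AE ∩ DE ∥ BA]
   → A = (-16, -11)

A = (-16, -11)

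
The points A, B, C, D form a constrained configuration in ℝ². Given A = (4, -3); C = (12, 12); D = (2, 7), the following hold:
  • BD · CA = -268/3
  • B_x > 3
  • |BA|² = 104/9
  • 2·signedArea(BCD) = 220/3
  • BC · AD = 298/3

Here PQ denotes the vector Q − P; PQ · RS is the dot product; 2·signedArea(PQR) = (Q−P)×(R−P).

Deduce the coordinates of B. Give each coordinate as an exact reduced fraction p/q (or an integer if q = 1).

1. B_x = 10/3  [BC · AD = 298/3 ∩ BD · CA = -268/3]
2. B_y = 1/3  [BC · AD = 298/3 ∩ BD · CA = -268/3]
   → B = (10/3, 1/3)

B = (10/3, 1/3)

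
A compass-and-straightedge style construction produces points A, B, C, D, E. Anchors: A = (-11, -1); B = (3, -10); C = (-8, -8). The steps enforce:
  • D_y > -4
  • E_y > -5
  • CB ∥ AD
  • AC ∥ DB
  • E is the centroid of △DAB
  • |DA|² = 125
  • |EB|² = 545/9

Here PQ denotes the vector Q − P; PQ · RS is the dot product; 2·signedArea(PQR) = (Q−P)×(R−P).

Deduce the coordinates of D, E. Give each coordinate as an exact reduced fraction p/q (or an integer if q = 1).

D = (0, -3)
E = (-8/3, -14/3)

1. D_x = 0  [AC ∥ DB ∩ CB ∥ AD]
2. D_y = -3  [AC ∥ DB ∩ CB ∥ AD]
   → D = (0, -3)
3. E_x = -8/3  [E is the centroid of △DAB]
4. E_y = -14/3  [E is the centroid of △DAB]
   → E = (-8/3, -14/3)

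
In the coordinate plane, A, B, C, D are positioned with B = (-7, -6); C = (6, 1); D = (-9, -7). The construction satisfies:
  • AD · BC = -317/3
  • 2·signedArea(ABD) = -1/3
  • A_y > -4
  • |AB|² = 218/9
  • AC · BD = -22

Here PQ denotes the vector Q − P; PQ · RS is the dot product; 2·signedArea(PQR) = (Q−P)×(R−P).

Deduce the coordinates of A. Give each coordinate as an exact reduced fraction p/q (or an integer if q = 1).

A = (-8/3, -11/3)

1. A_x = -8/3  [2·signedArea(ABD) = -1/3 ∩ AD · BC = -317/3]
2. A_y = -11/3  [2·signedArea(ABD) = -1/3 ∩ AD · BC = -317/3]
   → A = (-8/3, -11/3)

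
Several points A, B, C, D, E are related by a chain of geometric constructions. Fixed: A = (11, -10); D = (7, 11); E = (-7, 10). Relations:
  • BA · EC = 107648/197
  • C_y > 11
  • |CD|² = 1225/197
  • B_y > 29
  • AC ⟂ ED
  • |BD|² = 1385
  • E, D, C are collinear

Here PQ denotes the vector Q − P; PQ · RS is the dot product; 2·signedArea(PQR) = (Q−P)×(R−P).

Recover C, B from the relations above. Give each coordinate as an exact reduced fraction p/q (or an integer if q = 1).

1. C_x = 1869/197  [E, D, C are collinear ∩ AC ⟂ ED]
2. C_y = 2202/197  [E, D, C are collinear ∩ AC ⟂ ED]
   → C = (1869/197, 2202/197)
3. B_x = -25  [line -3248/197·x + -232/197·y + -74240/197 = 0 ∩ |BD|² = 1385]
4. B_y = 30  [line -3248/197·x + -232/197·y + -74240/197 = 0 ∩ |BD|² = 1385]
   → B = (-25, 30)

B = (-25, 30)
C = (1869/197, 2202/197)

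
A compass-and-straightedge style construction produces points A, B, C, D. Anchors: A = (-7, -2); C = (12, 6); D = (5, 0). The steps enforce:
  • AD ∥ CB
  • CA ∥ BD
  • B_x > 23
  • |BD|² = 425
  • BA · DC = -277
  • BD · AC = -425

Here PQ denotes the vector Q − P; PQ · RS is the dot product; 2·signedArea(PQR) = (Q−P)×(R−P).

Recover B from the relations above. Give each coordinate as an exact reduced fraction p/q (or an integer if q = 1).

B = (24, 8)

1. B_x = 24  [CA ∥ BD ∩ AD ∥ CB]
2. B_y = 8  [CA ∥ BD ∩ AD ∥ CB]
   → B = (24, 8)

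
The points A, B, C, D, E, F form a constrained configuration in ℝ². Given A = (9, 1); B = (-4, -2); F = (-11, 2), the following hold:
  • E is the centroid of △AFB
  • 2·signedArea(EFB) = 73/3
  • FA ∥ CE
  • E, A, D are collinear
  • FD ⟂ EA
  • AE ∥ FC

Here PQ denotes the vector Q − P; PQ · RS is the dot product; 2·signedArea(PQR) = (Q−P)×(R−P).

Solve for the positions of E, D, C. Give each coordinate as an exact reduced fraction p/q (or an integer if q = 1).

1. E_x = -2  [E is the centroid of △AFB]
2. E_y = 1/3  [E is the centroid of △AFB]
   → E = (-2, 1/3)
3. D_x = -11877/1093  [E, A, D are collinear ∩ FD ⟂ EA]
4. D_y = -223/1093  [E, A, D are collinear ∩ FD ⟂ EA]
   → D = (-11877/1093, -223/1093)
5. C_x = -22  [FA ∥ CE ∩ AE ∥ FC]
6. C_y = 4/3  [FA ∥ CE ∩ AE ∥ FC]
   → C = (-22, 4/3)

C = (-22, 4/3)
D = (-11877/1093, -223/1093)
E = (-2, 1/3)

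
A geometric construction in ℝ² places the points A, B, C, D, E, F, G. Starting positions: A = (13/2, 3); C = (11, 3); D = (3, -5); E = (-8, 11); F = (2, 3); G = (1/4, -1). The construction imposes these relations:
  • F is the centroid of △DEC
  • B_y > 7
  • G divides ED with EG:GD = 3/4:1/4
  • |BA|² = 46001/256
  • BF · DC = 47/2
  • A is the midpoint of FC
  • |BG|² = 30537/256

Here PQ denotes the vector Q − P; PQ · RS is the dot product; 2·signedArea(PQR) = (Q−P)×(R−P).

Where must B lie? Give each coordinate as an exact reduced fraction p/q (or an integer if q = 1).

1. B_x = -95/16  [line -8·x + -8·y + 33/2 = 0 ∩ |BG|² = 30537/256]
2. B_y = 8  [line -8·x + -8·y + 33/2 = 0 ∩ |BG|² = 30537/256]
   → B = (-95/16, 8)

B = (-95/16, 8)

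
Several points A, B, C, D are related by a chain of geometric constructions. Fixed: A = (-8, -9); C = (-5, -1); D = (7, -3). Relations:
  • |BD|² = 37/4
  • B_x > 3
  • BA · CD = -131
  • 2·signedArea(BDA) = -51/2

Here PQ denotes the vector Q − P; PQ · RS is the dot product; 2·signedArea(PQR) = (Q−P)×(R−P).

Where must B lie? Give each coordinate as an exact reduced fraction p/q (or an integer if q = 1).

1. B_x = 4  [BA · CD = -131 ∩ 2·signedArea(BDA) = -51/2]
2. B_y = -5/2  [BA · CD = -131 ∩ 2·signedArea(BDA) = -51/2]
   → B = (4, -5/2)

B = (4, -5/2)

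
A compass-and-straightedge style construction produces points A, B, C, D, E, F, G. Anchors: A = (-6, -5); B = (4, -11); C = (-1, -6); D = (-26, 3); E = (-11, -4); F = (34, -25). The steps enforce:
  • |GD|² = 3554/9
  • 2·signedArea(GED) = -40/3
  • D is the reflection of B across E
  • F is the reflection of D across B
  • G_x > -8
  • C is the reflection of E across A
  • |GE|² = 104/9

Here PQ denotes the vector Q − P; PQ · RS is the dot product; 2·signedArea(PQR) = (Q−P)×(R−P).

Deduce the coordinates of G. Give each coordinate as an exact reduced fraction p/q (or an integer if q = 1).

G = (-23/3, -14/3)

1. G_x = -23/3  [line -7·x + -15·y + -371/3 = 0 ∩ |GD|² = 3554/9]
2. G_y = -14/3  [line -7·x + -15·y + -371/3 = 0 ∩ |GD|² = 3554/9]
   → G = (-23/3, -14/3)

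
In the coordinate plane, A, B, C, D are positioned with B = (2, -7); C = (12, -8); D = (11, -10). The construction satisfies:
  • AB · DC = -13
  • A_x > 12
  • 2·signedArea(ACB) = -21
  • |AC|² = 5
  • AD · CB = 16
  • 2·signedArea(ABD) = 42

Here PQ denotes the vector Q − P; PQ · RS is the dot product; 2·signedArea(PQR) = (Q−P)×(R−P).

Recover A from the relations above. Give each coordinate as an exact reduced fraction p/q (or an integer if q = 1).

1. A_x = 13  [2·signedArea(ACB) = -21 ∩ AD · CB = 16]
2. A_y = -6  [2·signedArea(ACB) = -21 ∩ AD · CB = 16]
   → A = (13, -6)

A = (13, -6)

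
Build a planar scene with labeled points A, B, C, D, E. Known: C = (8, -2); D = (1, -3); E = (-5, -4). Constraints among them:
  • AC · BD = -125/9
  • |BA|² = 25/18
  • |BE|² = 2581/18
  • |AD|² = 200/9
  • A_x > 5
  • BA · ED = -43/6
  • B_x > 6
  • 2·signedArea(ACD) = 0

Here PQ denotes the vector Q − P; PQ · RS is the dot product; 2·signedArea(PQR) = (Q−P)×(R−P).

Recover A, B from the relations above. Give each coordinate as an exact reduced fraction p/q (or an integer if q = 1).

1. A_x = 17/3  [line 1·x + -7·y + -22 = 0 ∩ |AD|² = 200/9]
2. A_y = -7/3  [line 1·x + -7·y + -22 = 0 ∩ |AD|² = 200/9]
   → A = (17/3, -7/3)
3. B_x = 41/6  [BA · ED = -43/6 ∩ AC · BD = -125/9]
4. B_y = -13/6  [BA · ED = -43/6 ∩ AC · BD = -125/9]
   → B = (41/6, -13/6)

A = (17/3, -7/3)
B = (41/6, -13/6)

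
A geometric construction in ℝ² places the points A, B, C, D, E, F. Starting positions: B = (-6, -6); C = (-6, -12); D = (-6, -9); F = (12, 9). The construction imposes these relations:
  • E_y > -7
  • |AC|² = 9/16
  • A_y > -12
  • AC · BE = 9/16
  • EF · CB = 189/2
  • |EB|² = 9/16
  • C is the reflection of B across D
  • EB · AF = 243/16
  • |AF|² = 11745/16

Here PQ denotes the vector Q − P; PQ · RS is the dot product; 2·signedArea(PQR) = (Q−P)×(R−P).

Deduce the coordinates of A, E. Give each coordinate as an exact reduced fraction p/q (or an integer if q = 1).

A = (-6, -45/4)
E = (-6, -27/4)

1. E_y = -27/4  [EF · CB = 189/2]
2. E_x = -6  [|EB|² = 9/16]
   → E = (-6, -27/4)
3. A_y = -45/4  [AC · BE = 9/16]
4. A_x = -6  [|AC|² = 9/16]
   → A = (-6, -45/4)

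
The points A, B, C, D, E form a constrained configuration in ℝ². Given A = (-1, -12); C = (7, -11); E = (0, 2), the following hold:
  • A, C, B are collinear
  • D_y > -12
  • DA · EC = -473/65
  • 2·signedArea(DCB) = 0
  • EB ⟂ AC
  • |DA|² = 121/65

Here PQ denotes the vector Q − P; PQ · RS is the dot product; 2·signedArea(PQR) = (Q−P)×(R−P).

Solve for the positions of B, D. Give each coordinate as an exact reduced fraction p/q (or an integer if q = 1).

1. B_x = 111/65  [A, C, B are collinear ∩ EB ⟂ AC]
2. B_y = -758/65  [A, C, B are collinear ∩ EB ⟂ AC]
   → B = (111/65, -758/65)
3. D_x = 23/65  [2·signedArea(DCB) = 0 ∩ DA · EC = -473/65]
4. D_y = -769/65  [2·signedArea(DCB) = 0 ∩ DA · EC = -473/65]
   → D = (23/65, -769/65)

B = (111/65, -758/65)
D = (23/65, -769/65)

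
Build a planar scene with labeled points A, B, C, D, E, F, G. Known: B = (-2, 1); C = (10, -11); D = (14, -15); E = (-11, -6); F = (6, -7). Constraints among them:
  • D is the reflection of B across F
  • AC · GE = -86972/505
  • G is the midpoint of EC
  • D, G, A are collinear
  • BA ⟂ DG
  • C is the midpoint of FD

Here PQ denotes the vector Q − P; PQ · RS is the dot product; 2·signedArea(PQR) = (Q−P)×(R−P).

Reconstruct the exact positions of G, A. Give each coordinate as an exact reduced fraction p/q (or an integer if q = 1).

A = (-2674/505, -3207/505)
G = (-1/2, -17/2)

1. G_x = -1/2  [G is the midpoint of EC]
2. G_y = -17/2  [G is the midpoint of EC]
   → G = (-1/2, -17/2)
3. A_x = -2674/505  [D, G, A are collinear ∩ BA ⟂ DG]
4. A_y = -3207/505  [D, G, A are collinear ∩ BA ⟂ DG]
   → A = (-2674/505, -3207/505)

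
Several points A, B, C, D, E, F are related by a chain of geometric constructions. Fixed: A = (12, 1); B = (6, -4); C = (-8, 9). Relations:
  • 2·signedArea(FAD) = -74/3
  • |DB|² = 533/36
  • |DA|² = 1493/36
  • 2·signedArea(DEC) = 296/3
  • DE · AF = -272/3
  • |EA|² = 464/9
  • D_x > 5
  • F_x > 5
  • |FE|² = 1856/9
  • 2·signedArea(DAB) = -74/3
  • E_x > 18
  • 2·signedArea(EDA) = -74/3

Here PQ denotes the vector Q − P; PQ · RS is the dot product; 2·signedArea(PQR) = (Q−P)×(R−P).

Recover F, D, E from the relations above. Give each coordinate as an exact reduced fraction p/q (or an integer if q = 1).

D = (17/3, -1/6)
E = (56/3, -5/3)
F = (16/3, 11/3)

1. D_x = 17/3  [line 5·x + -6·y + -88/3 = 0 ∩ |DB|² = 533/36]
2. D_y = -1/6  [line 5·x + -6·y + -88/3 = 0 ∩ |DB|² = 533/36]
   → D = (17/3, -1/6)
3. E_x = 56/3  [2·signedArea(EDA) = -74/3 ∩ 2·signedArea(DEC) = 296/3]
4. E_y = -5/3  [2·signedArea(EDA) = -74/3 ∩ 2·signedArea(DEC) = 296/3]
   → E = (56/3, -5/3)
5. F_x = 16/3  [2·signedArea(FAD) = -74/3 ∩ DE · AF = -272/3]
6. F_y = 11/3  [2·signedArea(FAD) = -74/3 ∩ DE · AF = -272/3]
   → F = (16/3, 11/3)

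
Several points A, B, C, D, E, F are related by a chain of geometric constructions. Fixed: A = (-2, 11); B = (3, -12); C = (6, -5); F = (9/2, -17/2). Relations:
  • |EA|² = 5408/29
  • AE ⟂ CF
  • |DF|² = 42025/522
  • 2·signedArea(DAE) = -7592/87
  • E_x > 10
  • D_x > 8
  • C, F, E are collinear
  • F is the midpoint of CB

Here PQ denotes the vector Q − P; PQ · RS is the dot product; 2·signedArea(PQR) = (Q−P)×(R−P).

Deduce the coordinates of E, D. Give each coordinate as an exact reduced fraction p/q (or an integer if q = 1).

D = (233/29, -22/87)
E = (306/29, 163/29)

1. E_x = 306/29  [C, F, E are collinear ∩ AE ⟂ CF]
2. E_y = 163/29  [C, F, E are collinear ∩ AE ⟂ CF]
   → E = (306/29, 163/29)
3. D_x = 233/29  [line 156/29·x + 364/29·y + -3484/87 = 0 ∩ |DF|² = 42025/522]
4. D_y = -22/87  [line 156/29·x + 364/29·y + -3484/87 = 0 ∩ |DF|² = 42025/522]
   → D = (233/29, -22/87)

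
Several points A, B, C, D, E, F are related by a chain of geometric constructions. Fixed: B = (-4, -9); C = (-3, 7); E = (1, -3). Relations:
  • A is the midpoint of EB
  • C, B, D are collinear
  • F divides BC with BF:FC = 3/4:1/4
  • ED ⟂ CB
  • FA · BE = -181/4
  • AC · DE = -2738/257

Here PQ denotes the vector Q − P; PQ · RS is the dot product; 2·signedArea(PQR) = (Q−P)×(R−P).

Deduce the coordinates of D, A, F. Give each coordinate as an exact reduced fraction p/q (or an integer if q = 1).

A = (-3/2, -6)
D = (-927/257, -697/257)
F = (-13/4, 3)

1. D_x = -927/257  [C, B, D are collinear ∩ ED ⟂ CB]
2. D_y = -697/257  [C, B, D are collinear ∩ ED ⟂ CB]
   → D = (-927/257, -697/257)
3. A_x = -3/2  [A is the midpoint of EB]
4. A_y = -6  [A is the midpoint of EB]
   → A = (-3/2, -6)
5. F_x = -13/4  [F divides BC with BF:FC = 3/4:1/4]
6. F_y = 3  [F divides BC with BF:FC = 3/4:1/4]
   → F = (-13/4, 3)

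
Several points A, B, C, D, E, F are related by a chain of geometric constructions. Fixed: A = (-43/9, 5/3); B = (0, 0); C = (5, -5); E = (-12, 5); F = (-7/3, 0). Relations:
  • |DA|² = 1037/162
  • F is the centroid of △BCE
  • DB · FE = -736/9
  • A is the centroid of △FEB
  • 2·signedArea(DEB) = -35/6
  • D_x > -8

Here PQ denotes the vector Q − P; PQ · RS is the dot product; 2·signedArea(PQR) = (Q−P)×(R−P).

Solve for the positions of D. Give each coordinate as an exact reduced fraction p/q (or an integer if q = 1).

1. D_x = -43/6  [2·signedArea(DEB) = -35/6 ∩ DB · FE = -736/9]
2. D_y = 5/2  [2·signedArea(DEB) = -35/6 ∩ DB · FE = -736/9]
   → D = (-43/6, 5/2)

D = (-43/6, 5/2)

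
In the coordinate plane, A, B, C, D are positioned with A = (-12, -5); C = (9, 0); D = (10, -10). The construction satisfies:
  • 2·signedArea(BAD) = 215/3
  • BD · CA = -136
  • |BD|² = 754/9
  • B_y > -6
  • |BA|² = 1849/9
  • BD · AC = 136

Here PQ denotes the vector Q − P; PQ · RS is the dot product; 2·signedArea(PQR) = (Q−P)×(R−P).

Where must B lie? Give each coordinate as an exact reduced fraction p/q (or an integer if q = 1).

1. B_x = 7/3  [BD · CA = -136 ∩ 2·signedArea(BAD) = 215/3]
2. B_y = -5  [BD · CA = -136 ∩ 2·signedArea(BAD) = 215/3]
   → B = (7/3, -5)

B = (7/3, -5)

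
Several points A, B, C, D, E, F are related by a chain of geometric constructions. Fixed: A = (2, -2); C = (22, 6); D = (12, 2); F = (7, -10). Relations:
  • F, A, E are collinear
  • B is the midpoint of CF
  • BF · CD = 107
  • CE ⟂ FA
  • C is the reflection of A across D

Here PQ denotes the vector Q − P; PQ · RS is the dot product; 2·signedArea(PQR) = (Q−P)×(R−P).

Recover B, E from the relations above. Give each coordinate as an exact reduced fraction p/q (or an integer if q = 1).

1. B_x = 29/2  [B is the midpoint of CF]
2. B_y = -2  [B is the midpoint of CF]
   → B = (29/2, -2)
3. E_x = 358/89  [F, A, E are collinear ∩ CE ⟂ FA]
4. E_y = -466/89  [F, A, E are collinear ∩ CE ⟂ FA]
   → E = (358/89, -466/89)

B = (29/2, -2)
E = (358/89, -466/89)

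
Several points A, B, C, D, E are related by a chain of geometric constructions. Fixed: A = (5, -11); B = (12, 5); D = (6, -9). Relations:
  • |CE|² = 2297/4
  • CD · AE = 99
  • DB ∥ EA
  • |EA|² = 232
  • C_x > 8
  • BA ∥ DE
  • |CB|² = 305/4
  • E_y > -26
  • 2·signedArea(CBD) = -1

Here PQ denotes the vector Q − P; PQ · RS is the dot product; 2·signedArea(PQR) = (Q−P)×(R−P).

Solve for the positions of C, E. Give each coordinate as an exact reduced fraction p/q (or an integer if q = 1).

1. E_x = -1  [DB ∥ EA ∩ BA ∥ DE]
2. E_y = -25  [DB ∥ EA ∩ BA ∥ DE]
   → E = (-1, -25)
3. C_x = 17/2  [CD · AE = 99 ∩ 2·signedArea(CBD) = -1]
4. C_y = -3  [CD · AE = 99 ∩ 2·signedArea(CBD) = -1]
   → C = (17/2, -3)

C = (17/2, -3)
E = (-1, -25)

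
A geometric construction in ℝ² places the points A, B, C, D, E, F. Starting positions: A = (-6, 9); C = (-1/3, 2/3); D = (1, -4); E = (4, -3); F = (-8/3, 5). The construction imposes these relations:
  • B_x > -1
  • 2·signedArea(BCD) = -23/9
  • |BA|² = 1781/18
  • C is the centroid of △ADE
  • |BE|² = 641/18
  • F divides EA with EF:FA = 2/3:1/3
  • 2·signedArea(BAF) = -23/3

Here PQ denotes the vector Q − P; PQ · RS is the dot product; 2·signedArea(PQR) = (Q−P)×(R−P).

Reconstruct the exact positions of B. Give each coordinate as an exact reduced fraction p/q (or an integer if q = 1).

1. B_x = -5/6  [2·signedArea(BAF) = -23/3 ∩ 2·signedArea(BCD) = -23/9]
2. B_y = 1/2  [2·signedArea(BAF) = -23/3 ∩ 2·signedArea(BCD) = -23/9]
   → B = (-5/6, 1/2)

B = (-5/6, 1/2)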